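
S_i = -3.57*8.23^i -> [-3.57, -29.38, -241.81, -1990.07, -16378.25]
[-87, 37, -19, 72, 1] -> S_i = Random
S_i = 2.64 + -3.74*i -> [2.64, -1.1, -4.84, -8.58, -12.32]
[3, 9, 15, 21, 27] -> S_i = 3 + 6*i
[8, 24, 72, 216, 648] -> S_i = 8*3^i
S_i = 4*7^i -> [4, 28, 196, 1372, 9604]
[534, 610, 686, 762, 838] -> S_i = 534 + 76*i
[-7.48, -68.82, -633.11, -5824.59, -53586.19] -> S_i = -7.48*9.20^i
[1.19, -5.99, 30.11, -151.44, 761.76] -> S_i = 1.19*(-5.03)^i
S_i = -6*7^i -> [-6, -42, -294, -2058, -14406]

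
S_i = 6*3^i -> [6, 18, 54, 162, 486]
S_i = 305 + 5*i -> [305, 310, 315, 320, 325]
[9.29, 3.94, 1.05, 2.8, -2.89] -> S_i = Random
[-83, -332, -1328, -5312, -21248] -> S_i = -83*4^i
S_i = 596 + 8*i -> [596, 604, 612, 620, 628]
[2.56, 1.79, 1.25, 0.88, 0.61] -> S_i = 2.56*0.70^i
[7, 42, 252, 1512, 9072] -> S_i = 7*6^i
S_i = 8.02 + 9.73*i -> [8.02, 17.75, 27.48, 37.21, 46.94]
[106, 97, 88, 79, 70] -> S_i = 106 + -9*i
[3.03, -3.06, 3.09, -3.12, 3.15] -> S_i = 3.03*(-1.01)^i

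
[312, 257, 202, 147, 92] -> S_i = 312 + -55*i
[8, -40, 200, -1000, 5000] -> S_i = 8*-5^i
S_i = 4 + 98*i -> [4, 102, 200, 298, 396]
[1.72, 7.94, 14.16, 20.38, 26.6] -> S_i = 1.72 + 6.22*i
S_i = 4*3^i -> [4, 12, 36, 108, 324]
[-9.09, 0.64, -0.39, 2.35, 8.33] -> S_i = Random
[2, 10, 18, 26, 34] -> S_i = 2 + 8*i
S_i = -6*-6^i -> [-6, 36, -216, 1296, -7776]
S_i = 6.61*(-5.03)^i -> [6.61, -33.25, 167.24, -841.21, 4231.3]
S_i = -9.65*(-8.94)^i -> [-9.65, 86.27, -771.26, 6895.09, -61642.09]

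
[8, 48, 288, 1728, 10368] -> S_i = 8*6^i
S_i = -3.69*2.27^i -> [-3.69, -8.38, -19.01, -43.16, -97.98]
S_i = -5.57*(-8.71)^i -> [-5.57, 48.51, -422.56, 3680.52, -32057.36]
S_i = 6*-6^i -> [6, -36, 216, -1296, 7776]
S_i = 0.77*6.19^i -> [0.77, 4.77, 29.5, 182.63, 1130.46]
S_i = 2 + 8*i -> [2, 10, 18, 26, 34]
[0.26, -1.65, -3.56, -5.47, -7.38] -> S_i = 0.26 + -1.91*i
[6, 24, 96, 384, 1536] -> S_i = 6*4^i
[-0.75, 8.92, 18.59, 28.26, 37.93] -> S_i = -0.75 + 9.67*i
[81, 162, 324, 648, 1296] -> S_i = 81*2^i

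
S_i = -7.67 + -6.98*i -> [-7.67, -14.65, -21.63, -28.61, -35.59]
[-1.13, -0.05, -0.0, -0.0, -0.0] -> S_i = -1.13*0.04^i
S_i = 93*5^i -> [93, 465, 2325, 11625, 58125]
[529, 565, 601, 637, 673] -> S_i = 529 + 36*i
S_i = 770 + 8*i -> [770, 778, 786, 794, 802]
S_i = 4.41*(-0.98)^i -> [4.41, -4.32, 4.24, -4.15, 4.07]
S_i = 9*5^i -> [9, 45, 225, 1125, 5625]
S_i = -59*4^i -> [-59, -236, -944, -3776, -15104]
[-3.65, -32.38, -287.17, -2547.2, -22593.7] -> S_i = -3.65*8.87^i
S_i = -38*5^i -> [-38, -190, -950, -4750, -23750]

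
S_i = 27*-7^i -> [27, -189, 1323, -9261, 64827]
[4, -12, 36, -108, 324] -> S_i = 4*-3^i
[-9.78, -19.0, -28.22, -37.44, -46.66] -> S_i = -9.78 + -9.22*i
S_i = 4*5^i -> [4, 20, 100, 500, 2500]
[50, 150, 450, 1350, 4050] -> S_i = 50*3^i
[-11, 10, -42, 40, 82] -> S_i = Random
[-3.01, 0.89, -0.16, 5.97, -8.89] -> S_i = Random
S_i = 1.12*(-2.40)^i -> [1.12, -2.69, 6.45, -15.48, 37.16]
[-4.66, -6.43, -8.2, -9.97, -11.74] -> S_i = -4.66 + -1.77*i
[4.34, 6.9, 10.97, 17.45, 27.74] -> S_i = 4.34*1.59^i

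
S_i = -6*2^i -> [-6, -12, -24, -48, -96]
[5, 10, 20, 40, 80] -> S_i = 5*2^i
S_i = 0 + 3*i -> [0, 3, 6, 9, 12]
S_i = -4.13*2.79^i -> [-4.13, -11.52, -32.15, -89.69, -250.25]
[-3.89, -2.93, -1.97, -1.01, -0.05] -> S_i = -3.89 + 0.96*i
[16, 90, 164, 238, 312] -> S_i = 16 + 74*i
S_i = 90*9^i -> [90, 810, 7290, 65610, 590490]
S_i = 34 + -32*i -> [34, 2, -30, -62, -94]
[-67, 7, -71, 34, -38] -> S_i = Random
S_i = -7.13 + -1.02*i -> [-7.13, -8.15, -9.17, -10.19, -11.21]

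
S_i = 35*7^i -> [35, 245, 1715, 12005, 84035]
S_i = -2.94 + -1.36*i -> [-2.94, -4.3, -5.66, -7.02, -8.38]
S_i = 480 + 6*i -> [480, 486, 492, 498, 504]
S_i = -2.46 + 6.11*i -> [-2.46, 3.65, 9.76, 15.87, 21.98]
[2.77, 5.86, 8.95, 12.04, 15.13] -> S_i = 2.77 + 3.09*i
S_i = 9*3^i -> [9, 27, 81, 243, 729]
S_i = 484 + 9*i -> [484, 493, 502, 511, 520]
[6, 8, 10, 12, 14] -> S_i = 6 + 2*i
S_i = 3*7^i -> [3, 21, 147, 1029, 7203]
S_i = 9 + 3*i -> [9, 12, 15, 18, 21]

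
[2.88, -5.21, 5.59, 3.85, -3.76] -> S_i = Random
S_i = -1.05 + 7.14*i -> [-1.05, 6.09, 13.23, 20.37, 27.51]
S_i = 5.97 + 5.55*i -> [5.97, 11.52, 17.07, 22.62, 28.17]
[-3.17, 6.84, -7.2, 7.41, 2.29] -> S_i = Random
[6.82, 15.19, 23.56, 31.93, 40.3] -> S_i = 6.82 + 8.37*i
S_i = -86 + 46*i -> [-86, -40, 6, 52, 98]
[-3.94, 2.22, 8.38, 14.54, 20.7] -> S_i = -3.94 + 6.16*i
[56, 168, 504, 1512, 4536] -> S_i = 56*3^i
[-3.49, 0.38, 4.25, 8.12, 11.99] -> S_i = -3.49 + 3.87*i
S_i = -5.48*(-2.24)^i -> [-5.48, 12.28, -27.5, 61.59, -137.97]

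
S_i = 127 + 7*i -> [127, 134, 141, 148, 155]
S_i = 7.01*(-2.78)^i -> [7.01, -19.49, 54.18, -150.61, 418.69]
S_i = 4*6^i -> [4, 24, 144, 864, 5184]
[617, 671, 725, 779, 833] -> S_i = 617 + 54*i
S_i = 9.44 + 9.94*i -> [9.44, 19.38, 29.32, 39.26, 49.2]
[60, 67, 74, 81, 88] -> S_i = 60 + 7*i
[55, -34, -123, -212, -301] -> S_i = 55 + -89*i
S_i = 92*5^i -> [92, 460, 2300, 11500, 57500]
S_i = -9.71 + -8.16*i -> [-9.71, -17.87, -26.03, -34.19, -42.35]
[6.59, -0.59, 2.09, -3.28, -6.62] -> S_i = Random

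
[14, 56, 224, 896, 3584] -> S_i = 14*4^i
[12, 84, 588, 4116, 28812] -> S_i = 12*7^i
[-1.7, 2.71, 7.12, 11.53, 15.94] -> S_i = -1.70 + 4.41*i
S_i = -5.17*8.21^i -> [-5.17, -42.45, -348.48, -2861.01, -23488.93]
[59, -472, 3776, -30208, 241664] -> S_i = 59*-8^i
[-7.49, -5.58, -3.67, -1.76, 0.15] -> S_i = -7.49 + 1.91*i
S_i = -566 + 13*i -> [-566, -553, -540, -527, -514]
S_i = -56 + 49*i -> [-56, -7, 42, 91, 140]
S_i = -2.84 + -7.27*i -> [-2.84, -10.11, -17.38, -24.65, -31.92]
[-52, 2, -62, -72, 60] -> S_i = Random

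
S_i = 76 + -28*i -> [76, 48, 20, -8, -36]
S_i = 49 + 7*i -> [49, 56, 63, 70, 77]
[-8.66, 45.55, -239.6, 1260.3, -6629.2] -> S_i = -8.66*(-5.26)^i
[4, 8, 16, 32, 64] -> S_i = 4*2^i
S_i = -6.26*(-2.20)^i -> [-6.26, 13.77, -30.3, 66.66, -146.64]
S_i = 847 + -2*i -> [847, 845, 843, 841, 839]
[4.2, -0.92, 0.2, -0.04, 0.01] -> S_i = 4.20*(-0.22)^i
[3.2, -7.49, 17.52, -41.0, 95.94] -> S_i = 3.20*(-2.34)^i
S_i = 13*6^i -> [13, 78, 468, 2808, 16848]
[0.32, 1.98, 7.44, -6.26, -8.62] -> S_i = Random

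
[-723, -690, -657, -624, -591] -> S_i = -723 + 33*i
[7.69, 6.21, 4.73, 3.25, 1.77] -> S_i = 7.69 + -1.48*i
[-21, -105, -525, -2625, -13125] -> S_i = -21*5^i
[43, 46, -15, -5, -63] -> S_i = Random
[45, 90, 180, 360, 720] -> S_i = 45*2^i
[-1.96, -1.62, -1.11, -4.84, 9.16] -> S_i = Random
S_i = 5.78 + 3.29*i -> [5.78, 9.07, 12.36, 15.65, 18.94]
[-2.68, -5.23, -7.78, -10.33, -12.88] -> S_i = -2.68 + -2.55*i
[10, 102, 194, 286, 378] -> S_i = 10 + 92*i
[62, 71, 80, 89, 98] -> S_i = 62 + 9*i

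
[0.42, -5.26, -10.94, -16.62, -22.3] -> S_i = 0.42 + -5.68*i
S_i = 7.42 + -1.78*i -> [7.42, 5.64, 3.86, 2.08, 0.3]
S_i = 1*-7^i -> [1, -7, 49, -343, 2401]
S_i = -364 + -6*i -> [-364, -370, -376, -382, -388]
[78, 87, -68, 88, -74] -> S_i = Random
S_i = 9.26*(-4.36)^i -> [9.26, -40.37, 176.03, -767.49, 3346.24]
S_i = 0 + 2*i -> [0, 2, 4, 6, 8]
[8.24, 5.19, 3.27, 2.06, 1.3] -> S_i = 8.24*0.63^i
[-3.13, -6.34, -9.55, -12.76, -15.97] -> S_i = -3.13 + -3.21*i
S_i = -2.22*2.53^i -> [-2.22, -5.62, -14.21, -35.95, -90.96]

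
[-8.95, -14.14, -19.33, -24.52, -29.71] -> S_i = -8.95 + -5.19*i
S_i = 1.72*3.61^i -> [1.72, 6.21, 22.42, 80.92, 292.12]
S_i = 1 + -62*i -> [1, -61, -123, -185, -247]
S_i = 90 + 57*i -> [90, 147, 204, 261, 318]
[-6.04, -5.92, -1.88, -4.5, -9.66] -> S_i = Random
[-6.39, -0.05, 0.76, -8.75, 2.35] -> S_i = Random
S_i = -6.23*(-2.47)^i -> [-6.23, 15.39, -38.01, 93.88, -231.89]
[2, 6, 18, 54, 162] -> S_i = 2*3^i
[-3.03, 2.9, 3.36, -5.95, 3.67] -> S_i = Random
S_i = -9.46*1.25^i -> [-9.46, -11.82, -14.78, -18.48, -23.1]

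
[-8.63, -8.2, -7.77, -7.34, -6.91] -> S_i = -8.63 + 0.43*i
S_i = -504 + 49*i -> [-504, -455, -406, -357, -308]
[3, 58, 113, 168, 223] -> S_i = 3 + 55*i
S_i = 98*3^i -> [98, 294, 882, 2646, 7938]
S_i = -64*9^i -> [-64, -576, -5184, -46656, -419904]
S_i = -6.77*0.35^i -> [-6.77, -2.37, -0.83, -0.29, -0.1]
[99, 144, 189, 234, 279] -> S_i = 99 + 45*i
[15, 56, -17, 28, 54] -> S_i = Random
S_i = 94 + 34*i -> [94, 128, 162, 196, 230]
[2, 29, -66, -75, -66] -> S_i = Random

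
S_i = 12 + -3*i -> [12, 9, 6, 3, 0]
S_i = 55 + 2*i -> [55, 57, 59, 61, 63]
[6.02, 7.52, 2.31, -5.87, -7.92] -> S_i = Random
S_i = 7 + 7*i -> [7, 14, 21, 28, 35]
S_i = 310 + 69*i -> [310, 379, 448, 517, 586]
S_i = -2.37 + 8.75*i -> [-2.37, 6.38, 15.13, 23.88, 32.63]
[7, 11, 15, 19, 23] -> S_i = 7 + 4*i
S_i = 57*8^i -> [57, 456, 3648, 29184, 233472]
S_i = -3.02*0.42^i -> [-3.02, -1.27, -0.53, -0.22, -0.09]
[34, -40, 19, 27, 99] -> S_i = Random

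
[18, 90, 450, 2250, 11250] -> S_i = 18*5^i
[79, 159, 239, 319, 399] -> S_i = 79 + 80*i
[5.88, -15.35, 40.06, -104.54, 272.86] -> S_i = 5.88*(-2.61)^i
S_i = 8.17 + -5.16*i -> [8.17, 3.01, -2.15, -7.31, -12.47]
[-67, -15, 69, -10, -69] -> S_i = Random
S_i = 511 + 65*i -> [511, 576, 641, 706, 771]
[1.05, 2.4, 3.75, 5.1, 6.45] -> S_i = 1.05 + 1.35*i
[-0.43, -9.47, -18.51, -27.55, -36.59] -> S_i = -0.43 + -9.04*i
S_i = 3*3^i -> [3, 9, 27, 81, 243]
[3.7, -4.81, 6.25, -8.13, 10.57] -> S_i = 3.70*(-1.30)^i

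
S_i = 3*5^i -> [3, 15, 75, 375, 1875]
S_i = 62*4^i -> [62, 248, 992, 3968, 15872]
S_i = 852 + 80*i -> [852, 932, 1012, 1092, 1172]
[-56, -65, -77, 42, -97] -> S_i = Random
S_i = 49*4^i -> [49, 196, 784, 3136, 12544]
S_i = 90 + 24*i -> [90, 114, 138, 162, 186]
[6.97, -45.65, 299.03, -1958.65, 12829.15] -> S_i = 6.97*(-6.55)^i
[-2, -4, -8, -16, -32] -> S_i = -2*2^i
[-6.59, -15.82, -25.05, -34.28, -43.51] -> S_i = -6.59 + -9.23*i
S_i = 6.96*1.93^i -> [6.96, 13.43, 25.93, 50.04, 96.57]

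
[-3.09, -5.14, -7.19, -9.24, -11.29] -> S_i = -3.09 + -2.05*i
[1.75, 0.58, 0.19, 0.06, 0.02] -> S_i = 1.75*0.33^i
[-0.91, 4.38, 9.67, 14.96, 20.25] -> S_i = -0.91 + 5.29*i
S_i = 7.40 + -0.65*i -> [7.4, 6.75, 6.1, 5.45, 4.8]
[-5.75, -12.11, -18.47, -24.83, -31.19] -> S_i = -5.75 + -6.36*i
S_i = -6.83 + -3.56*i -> [-6.83, -10.39, -13.95, -17.51, -21.07]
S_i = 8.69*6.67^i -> [8.69, 57.96, 386.61, 2578.68, 17199.79]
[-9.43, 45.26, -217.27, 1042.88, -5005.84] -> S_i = -9.43*(-4.80)^i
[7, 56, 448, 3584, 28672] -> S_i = 7*8^i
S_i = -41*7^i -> [-41, -287, -2009, -14063, -98441]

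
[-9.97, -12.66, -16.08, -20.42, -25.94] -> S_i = -9.97*1.27^i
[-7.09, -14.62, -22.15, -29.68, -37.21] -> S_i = -7.09 + -7.53*i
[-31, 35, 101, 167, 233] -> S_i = -31 + 66*i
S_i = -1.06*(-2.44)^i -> [-1.06, 2.59, -6.31, 15.4, -37.57]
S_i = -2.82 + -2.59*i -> [-2.82, -5.41, -8.0, -10.59, -13.18]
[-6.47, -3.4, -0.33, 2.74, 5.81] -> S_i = -6.47 + 3.07*i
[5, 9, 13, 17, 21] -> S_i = 5 + 4*i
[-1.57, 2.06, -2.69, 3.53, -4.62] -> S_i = -1.57*(-1.31)^i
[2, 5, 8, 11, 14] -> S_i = 2 + 3*i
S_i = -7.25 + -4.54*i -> [-7.25, -11.79, -16.33, -20.87, -25.41]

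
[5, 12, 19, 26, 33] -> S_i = 5 + 7*i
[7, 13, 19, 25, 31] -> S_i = 7 + 6*i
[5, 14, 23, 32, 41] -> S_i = 5 + 9*i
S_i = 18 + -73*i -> [18, -55, -128, -201, -274]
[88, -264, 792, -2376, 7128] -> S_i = 88*-3^i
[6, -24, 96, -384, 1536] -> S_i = 6*-4^i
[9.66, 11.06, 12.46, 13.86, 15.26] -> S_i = 9.66 + 1.40*i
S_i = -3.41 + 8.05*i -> [-3.41, 4.64, 12.69, 20.74, 28.79]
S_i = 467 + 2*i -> [467, 469, 471, 473, 475]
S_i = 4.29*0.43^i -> [4.29, 1.84, 0.79, 0.34, 0.15]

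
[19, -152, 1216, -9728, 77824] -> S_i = 19*-8^i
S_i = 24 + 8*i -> [24, 32, 40, 48, 56]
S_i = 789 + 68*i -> [789, 857, 925, 993, 1061]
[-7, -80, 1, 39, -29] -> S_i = Random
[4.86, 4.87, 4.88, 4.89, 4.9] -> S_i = 4.86 + 0.01*i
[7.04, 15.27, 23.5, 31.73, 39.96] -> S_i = 7.04 + 8.23*i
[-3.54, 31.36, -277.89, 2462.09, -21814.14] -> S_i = -3.54*(-8.86)^i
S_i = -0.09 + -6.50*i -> [-0.09, -6.59, -13.09, -19.59, -26.09]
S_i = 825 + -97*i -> [825, 728, 631, 534, 437]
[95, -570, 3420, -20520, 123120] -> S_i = 95*-6^i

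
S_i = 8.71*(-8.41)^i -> [8.71, -73.25, 616.04, -5180.91, 43571.46]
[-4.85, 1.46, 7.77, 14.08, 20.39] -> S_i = -4.85 + 6.31*i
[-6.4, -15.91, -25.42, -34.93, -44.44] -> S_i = -6.40 + -9.51*i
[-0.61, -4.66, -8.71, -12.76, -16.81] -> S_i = -0.61 + -4.05*i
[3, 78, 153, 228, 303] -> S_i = 3 + 75*i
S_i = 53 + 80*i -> [53, 133, 213, 293, 373]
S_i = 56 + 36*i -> [56, 92, 128, 164, 200]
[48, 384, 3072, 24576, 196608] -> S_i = 48*8^i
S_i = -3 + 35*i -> [-3, 32, 67, 102, 137]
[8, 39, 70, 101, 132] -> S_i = 8 + 31*i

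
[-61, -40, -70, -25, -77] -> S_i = Random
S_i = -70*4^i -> [-70, -280, -1120, -4480, -17920]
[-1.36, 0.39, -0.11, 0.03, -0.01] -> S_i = -1.36*(-0.29)^i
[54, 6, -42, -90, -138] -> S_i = 54 + -48*i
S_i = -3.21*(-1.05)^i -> [-3.21, 3.37, -3.54, 3.72, -3.9]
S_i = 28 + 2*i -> [28, 30, 32, 34, 36]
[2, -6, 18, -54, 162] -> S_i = 2*-3^i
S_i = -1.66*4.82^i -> [-1.66, -8.0, -38.57, -185.89, -895.98]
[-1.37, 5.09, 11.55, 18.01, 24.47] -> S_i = -1.37 + 6.46*i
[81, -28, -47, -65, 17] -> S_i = Random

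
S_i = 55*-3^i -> [55, -165, 495, -1485, 4455]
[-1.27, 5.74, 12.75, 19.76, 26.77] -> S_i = -1.27 + 7.01*i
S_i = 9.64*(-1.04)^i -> [9.64, -10.03, 10.43, -10.84, 11.28]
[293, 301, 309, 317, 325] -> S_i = 293 + 8*i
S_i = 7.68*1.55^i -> [7.68, 11.9, 18.45, 28.6, 44.33]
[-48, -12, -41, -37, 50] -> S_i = Random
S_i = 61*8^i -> [61, 488, 3904, 31232, 249856]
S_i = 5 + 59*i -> [5, 64, 123, 182, 241]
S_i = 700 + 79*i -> [700, 779, 858, 937, 1016]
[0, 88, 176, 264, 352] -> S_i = 0 + 88*i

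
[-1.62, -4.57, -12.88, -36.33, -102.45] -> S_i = -1.62*2.82^i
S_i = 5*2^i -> [5, 10, 20, 40, 80]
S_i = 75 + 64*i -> [75, 139, 203, 267, 331]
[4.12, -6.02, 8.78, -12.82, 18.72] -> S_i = 4.12*(-1.46)^i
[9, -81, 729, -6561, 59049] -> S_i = 9*-9^i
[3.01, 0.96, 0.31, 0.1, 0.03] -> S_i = 3.01*0.32^i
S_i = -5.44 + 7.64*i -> [-5.44, 2.2, 9.84, 17.48, 25.12]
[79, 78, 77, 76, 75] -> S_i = 79 + -1*i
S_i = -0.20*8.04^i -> [-0.2, -1.61, -12.93, -103.94, -835.71]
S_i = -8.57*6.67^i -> [-8.57, -57.16, -381.27, -2543.07, -16962.28]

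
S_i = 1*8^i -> [1, 8, 64, 512, 4096]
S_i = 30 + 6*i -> [30, 36, 42, 48, 54]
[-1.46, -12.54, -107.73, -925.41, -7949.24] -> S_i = -1.46*8.59^i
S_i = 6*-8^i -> [6, -48, 384, -3072, 24576]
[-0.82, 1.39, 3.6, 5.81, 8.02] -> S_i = -0.82 + 2.21*i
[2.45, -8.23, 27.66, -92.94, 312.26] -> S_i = 2.45*(-3.36)^i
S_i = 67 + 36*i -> [67, 103, 139, 175, 211]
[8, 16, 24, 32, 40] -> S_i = 8 + 8*i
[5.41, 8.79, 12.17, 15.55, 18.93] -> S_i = 5.41 + 3.38*i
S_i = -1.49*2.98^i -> [-1.49, -4.44, -13.23, -39.43, -117.5]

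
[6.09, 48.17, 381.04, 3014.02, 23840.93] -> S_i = 6.09*7.91^i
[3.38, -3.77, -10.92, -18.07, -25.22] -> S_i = 3.38 + -7.15*i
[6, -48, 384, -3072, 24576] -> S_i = 6*-8^i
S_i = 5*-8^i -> [5, -40, 320, -2560, 20480]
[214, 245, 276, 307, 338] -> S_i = 214 + 31*i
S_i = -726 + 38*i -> [-726, -688, -650, -612, -574]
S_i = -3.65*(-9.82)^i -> [-3.65, 35.84, -351.98, 3456.43, -33942.11]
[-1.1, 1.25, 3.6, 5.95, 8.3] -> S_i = -1.10 + 2.35*i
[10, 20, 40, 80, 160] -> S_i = 10*2^i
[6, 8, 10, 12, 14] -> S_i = 6 + 2*i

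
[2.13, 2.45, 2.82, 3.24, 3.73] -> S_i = 2.13*1.15^i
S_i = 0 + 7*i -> [0, 7, 14, 21, 28]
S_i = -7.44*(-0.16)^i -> [-7.44, 1.19, -0.19, 0.03, -0.0]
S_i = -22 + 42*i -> [-22, 20, 62, 104, 146]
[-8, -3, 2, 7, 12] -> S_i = -8 + 5*i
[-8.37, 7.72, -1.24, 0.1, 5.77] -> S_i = Random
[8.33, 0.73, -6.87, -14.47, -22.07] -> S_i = 8.33 + -7.60*i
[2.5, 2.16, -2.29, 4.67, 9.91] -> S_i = Random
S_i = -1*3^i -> [-1, -3, -9, -27, -81]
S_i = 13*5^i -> [13, 65, 325, 1625, 8125]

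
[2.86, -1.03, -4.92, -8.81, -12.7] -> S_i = 2.86 + -3.89*i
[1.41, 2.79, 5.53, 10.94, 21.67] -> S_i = 1.41*1.98^i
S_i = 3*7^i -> [3, 21, 147, 1029, 7203]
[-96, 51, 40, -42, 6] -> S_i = Random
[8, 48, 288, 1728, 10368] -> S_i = 8*6^i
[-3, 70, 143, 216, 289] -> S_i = -3 + 73*i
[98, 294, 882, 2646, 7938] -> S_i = 98*3^i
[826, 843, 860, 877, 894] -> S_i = 826 + 17*i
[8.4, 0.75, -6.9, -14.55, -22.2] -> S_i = 8.40 + -7.65*i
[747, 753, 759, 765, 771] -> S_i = 747 + 6*i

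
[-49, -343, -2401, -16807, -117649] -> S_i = -49*7^i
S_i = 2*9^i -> [2, 18, 162, 1458, 13122]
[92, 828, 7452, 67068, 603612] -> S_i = 92*9^i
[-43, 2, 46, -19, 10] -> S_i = Random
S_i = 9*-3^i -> [9, -27, 81, -243, 729]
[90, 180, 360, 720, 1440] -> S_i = 90*2^i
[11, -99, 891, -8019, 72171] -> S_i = 11*-9^i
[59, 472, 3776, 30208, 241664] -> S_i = 59*8^i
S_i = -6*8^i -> [-6, -48, -384, -3072, -24576]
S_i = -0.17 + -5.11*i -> [-0.17, -5.28, -10.39, -15.5, -20.61]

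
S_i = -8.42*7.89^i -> [-8.42, -66.43, -524.16, -4135.64, -32630.23]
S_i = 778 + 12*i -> [778, 790, 802, 814, 826]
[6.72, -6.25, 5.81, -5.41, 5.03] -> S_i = 6.72*(-0.93)^i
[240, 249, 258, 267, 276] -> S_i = 240 + 9*i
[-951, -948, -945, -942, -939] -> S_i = -951 + 3*i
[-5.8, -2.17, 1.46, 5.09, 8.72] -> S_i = -5.80 + 3.63*i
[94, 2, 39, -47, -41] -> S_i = Random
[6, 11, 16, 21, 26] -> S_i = 6 + 5*i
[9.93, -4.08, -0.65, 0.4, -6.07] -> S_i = Random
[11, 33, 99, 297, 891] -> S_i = 11*3^i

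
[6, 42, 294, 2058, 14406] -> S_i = 6*7^i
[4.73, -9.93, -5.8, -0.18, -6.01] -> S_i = Random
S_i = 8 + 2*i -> [8, 10, 12, 14, 16]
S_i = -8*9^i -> [-8, -72, -648, -5832, -52488]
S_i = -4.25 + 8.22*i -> [-4.25, 3.97, 12.19, 20.41, 28.63]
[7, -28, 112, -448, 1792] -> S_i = 7*-4^i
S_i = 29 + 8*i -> [29, 37, 45, 53, 61]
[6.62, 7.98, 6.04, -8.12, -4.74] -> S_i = Random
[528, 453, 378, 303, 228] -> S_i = 528 + -75*i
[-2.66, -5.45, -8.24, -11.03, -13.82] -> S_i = -2.66 + -2.79*i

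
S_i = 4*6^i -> [4, 24, 144, 864, 5184]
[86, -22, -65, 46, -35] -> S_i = Random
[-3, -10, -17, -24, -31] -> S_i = -3 + -7*i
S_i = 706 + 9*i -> [706, 715, 724, 733, 742]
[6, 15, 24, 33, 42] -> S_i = 6 + 9*i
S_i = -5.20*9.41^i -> [-5.2, -48.93, -460.45, -4332.84, -40771.98]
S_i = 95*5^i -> [95, 475, 2375, 11875, 59375]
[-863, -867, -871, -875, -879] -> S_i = -863 + -4*i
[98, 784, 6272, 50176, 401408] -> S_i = 98*8^i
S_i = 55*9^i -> [55, 495, 4455, 40095, 360855]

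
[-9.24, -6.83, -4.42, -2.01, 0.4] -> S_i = -9.24 + 2.41*i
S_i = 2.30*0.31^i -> [2.3, 0.71, 0.22, 0.07, 0.02]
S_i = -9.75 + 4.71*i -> [-9.75, -5.04, -0.33, 4.38, 9.09]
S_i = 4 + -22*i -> [4, -18, -40, -62, -84]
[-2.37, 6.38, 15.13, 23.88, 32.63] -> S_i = -2.37 + 8.75*i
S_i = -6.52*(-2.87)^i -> [-6.52, 18.71, -53.7, 154.13, -442.36]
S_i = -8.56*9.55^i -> [-8.56, -81.75, -780.69, -7455.62, -71201.19]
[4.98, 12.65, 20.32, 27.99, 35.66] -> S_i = 4.98 + 7.67*i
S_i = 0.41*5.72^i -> [0.41, 2.35, 13.41, 76.73, 438.9]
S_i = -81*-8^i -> [-81, 648, -5184, 41472, -331776]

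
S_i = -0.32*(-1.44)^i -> [-0.32, 0.46, -0.66, 0.96, -1.38]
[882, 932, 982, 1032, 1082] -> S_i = 882 + 50*i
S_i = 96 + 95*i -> [96, 191, 286, 381, 476]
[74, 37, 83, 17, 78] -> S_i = Random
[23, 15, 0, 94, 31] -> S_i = Random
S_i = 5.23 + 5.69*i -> [5.23, 10.92, 16.61, 22.3, 27.99]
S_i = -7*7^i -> [-7, -49, -343, -2401, -16807]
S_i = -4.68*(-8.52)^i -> [-4.68, 39.87, -339.72, 2894.44, -24660.63]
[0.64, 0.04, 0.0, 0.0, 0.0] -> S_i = 0.64*0.07^i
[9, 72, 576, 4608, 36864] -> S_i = 9*8^i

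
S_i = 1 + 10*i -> [1, 11, 21, 31, 41]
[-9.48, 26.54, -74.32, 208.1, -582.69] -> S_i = -9.48*(-2.80)^i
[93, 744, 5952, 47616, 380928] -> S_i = 93*8^i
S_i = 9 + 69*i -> [9, 78, 147, 216, 285]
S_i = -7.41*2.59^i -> [-7.41, -19.19, -49.71, -128.74, -333.44]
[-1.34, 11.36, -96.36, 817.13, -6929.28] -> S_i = -1.34*(-8.48)^i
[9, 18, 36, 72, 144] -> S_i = 9*2^i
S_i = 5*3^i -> [5, 15, 45, 135, 405]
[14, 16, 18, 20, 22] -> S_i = 14 + 2*i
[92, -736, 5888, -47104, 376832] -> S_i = 92*-8^i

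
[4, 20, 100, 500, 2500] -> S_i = 4*5^i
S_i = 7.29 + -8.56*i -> [7.29, -1.27, -9.83, -18.39, -26.95]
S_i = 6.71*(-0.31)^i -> [6.71, -2.08, 0.64, -0.2, 0.06]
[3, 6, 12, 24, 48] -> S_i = 3*2^i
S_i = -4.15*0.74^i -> [-4.15, -3.07, -2.27, -1.68, -1.24]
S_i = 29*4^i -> [29, 116, 464, 1856, 7424]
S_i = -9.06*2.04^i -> [-9.06, -18.48, -37.7, -76.92, -156.91]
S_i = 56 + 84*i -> [56, 140, 224, 308, 392]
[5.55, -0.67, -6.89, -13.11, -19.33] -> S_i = 5.55 + -6.22*i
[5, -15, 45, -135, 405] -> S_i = 5*-3^i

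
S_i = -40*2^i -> [-40, -80, -160, -320, -640]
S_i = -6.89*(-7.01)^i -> [-6.89, 48.3, -338.58, 2373.41, -16637.62]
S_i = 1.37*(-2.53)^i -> [1.37, -3.47, 8.77, -22.19, 56.13]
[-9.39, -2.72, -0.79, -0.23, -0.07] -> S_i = -9.39*0.29^i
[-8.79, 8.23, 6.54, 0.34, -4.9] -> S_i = Random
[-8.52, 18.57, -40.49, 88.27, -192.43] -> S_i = -8.52*(-2.18)^i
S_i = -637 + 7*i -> [-637, -630, -623, -616, -609]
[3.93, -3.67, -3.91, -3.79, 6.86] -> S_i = Random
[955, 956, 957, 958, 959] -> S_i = 955 + 1*i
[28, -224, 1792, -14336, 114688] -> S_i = 28*-8^i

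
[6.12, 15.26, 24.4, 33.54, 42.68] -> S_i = 6.12 + 9.14*i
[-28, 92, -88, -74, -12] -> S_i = Random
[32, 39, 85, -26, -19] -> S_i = Random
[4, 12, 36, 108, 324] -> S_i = 4*3^i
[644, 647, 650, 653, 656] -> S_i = 644 + 3*i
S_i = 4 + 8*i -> [4, 12, 20, 28, 36]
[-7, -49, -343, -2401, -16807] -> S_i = -7*7^i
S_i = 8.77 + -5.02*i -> [8.77, 3.75, -1.27, -6.29, -11.31]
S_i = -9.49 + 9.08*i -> [-9.49, -0.41, 8.67, 17.75, 26.83]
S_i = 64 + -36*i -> [64, 28, -8, -44, -80]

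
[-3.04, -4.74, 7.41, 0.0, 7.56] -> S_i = Random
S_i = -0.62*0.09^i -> [-0.62, -0.06, -0.01, -0.0, -0.0]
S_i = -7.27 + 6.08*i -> [-7.27, -1.19, 4.89, 10.97, 17.05]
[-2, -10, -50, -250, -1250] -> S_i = -2*5^i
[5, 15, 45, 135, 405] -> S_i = 5*3^i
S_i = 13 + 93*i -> [13, 106, 199, 292, 385]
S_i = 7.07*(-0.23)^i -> [7.07, -1.63, 0.37, -0.09, 0.02]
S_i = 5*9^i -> [5, 45, 405, 3645, 32805]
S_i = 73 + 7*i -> [73, 80, 87, 94, 101]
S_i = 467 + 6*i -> [467, 473, 479, 485, 491]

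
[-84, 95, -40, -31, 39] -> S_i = Random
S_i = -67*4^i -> [-67, -268, -1072, -4288, -17152]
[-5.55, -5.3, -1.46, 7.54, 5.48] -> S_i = Random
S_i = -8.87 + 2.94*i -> [-8.87, -5.93, -2.99, -0.05, 2.89]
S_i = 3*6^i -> [3, 18, 108, 648, 3888]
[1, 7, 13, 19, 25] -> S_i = 1 + 6*i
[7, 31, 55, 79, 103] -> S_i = 7 + 24*i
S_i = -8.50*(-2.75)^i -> [-8.5, 23.38, -64.28, 176.77, -486.13]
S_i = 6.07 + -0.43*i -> [6.07, 5.64, 5.21, 4.78, 4.35]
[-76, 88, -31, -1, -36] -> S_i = Random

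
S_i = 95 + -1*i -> [95, 94, 93, 92, 91]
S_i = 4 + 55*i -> [4, 59, 114, 169, 224]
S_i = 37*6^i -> [37, 222, 1332, 7992, 47952]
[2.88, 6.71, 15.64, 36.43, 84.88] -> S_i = 2.88*2.33^i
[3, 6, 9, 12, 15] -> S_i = 3 + 3*i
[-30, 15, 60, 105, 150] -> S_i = -30 + 45*i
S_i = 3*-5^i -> [3, -15, 75, -375, 1875]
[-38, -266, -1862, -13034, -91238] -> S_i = -38*7^i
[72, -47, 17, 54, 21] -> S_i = Random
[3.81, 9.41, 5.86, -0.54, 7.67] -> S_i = Random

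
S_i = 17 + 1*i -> [17, 18, 19, 20, 21]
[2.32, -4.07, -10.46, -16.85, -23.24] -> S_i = 2.32 + -6.39*i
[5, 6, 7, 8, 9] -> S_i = 5 + 1*i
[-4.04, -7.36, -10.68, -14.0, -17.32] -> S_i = -4.04 + -3.32*i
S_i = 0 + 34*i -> [0, 34, 68, 102, 136]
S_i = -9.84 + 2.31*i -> [-9.84, -7.53, -5.22, -2.91, -0.6]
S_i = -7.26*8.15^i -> [-7.26, -59.17, -482.23, -3930.15, -32030.75]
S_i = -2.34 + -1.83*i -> [-2.34, -4.17, -6.0, -7.83, -9.66]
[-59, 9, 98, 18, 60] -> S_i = Random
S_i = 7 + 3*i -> [7, 10, 13, 16, 19]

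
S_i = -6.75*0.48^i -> [-6.75, -3.24, -1.56, -0.75, -0.36]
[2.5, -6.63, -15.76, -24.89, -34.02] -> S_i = 2.50 + -9.13*i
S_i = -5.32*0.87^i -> [-5.32, -4.63, -4.03, -3.5, -3.05]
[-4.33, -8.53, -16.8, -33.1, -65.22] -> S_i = -4.33*1.97^i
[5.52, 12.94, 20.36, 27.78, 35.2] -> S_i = 5.52 + 7.42*i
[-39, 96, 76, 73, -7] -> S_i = Random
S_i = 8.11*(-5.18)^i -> [8.11, -42.01, 217.61, -1127.22, 5839.02]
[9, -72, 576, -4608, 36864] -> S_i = 9*-8^i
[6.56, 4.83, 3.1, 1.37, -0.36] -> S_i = 6.56 + -1.73*i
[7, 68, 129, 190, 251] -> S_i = 7 + 61*i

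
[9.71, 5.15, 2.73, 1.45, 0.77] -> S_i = 9.71*0.53^i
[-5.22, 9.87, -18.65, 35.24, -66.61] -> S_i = -5.22*(-1.89)^i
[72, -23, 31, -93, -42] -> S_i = Random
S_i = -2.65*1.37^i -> [-2.65, -3.63, -4.97, -6.81, -9.34]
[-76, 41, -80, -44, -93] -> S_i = Random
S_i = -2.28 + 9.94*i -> [-2.28, 7.66, 17.6, 27.54, 37.48]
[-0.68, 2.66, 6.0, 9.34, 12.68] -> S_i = -0.68 + 3.34*i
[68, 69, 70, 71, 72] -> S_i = 68 + 1*i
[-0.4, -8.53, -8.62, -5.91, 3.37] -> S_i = Random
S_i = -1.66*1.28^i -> [-1.66, -2.12, -2.72, -3.48, -4.46]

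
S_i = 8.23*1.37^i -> [8.23, 11.28, 15.45, 21.16, 28.99]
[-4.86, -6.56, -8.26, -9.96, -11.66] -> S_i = -4.86 + -1.70*i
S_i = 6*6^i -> [6, 36, 216, 1296, 7776]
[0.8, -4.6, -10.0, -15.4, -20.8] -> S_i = 0.80 + -5.40*i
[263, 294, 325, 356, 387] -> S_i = 263 + 31*i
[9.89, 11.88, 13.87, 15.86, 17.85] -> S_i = 9.89 + 1.99*i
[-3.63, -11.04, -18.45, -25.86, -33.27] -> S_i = -3.63 + -7.41*i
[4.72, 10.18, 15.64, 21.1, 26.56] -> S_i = 4.72 + 5.46*i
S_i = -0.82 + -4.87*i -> [-0.82, -5.69, -10.56, -15.43, -20.3]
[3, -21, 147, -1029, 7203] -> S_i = 3*-7^i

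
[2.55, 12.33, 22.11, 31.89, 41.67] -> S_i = 2.55 + 9.78*i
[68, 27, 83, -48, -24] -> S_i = Random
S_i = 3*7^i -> [3, 21, 147, 1029, 7203]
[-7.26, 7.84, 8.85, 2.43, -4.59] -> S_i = Random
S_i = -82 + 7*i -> [-82, -75, -68, -61, -54]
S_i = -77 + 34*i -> [-77, -43, -9, 25, 59]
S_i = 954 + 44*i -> [954, 998, 1042, 1086, 1130]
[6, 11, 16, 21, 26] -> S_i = 6 + 5*i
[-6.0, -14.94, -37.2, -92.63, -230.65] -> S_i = -6.00*2.49^i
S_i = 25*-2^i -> [25, -50, 100, -200, 400]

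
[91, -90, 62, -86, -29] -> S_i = Random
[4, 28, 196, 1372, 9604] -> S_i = 4*7^i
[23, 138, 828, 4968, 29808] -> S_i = 23*6^i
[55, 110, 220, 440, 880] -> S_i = 55*2^i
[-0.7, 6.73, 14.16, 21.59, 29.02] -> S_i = -0.70 + 7.43*i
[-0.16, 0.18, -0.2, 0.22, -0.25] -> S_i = -0.16*(-1.12)^i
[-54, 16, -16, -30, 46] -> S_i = Random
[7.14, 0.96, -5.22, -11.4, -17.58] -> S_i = 7.14 + -6.18*i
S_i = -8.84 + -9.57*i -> [-8.84, -18.41, -27.98, -37.55, -47.12]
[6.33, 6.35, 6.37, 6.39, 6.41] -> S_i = 6.33 + 0.02*i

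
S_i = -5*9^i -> [-5, -45, -405, -3645, -32805]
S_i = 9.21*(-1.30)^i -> [9.21, -11.97, 15.56, -20.23, 26.3]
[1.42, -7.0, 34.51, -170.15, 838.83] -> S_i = 1.42*(-4.93)^i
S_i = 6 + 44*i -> [6, 50, 94, 138, 182]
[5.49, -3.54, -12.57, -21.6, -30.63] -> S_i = 5.49 + -9.03*i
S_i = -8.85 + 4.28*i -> [-8.85, -4.57, -0.29, 3.99, 8.27]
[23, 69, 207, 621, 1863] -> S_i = 23*3^i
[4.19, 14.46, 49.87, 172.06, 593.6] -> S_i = 4.19*3.45^i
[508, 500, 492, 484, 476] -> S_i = 508 + -8*i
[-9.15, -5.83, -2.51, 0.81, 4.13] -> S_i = -9.15 + 3.32*i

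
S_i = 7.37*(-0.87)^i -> [7.37, -6.41, 5.58, -4.85, 4.22]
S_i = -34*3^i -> [-34, -102, -306, -918, -2754]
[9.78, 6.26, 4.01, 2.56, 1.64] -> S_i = 9.78*0.64^i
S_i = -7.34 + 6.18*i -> [-7.34, -1.16, 5.02, 11.2, 17.38]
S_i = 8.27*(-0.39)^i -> [8.27, -3.23, 1.26, -0.49, 0.19]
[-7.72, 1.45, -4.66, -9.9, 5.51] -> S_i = Random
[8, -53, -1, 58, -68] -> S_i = Random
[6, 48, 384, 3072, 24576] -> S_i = 6*8^i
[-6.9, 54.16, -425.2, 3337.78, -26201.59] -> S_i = -6.90*(-7.85)^i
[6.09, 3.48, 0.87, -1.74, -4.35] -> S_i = 6.09 + -2.61*i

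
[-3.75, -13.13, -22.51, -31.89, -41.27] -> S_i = -3.75 + -9.38*i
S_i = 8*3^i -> [8, 24, 72, 216, 648]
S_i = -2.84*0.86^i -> [-2.84, -2.44, -2.1, -1.81, -1.55]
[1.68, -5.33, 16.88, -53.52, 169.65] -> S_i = 1.68*(-3.17)^i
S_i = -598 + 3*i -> [-598, -595, -592, -589, -586]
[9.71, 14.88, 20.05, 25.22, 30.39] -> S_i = 9.71 + 5.17*i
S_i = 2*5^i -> [2, 10, 50, 250, 1250]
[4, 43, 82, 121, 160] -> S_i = 4 + 39*i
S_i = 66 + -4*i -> [66, 62, 58, 54, 50]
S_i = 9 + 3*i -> [9, 12, 15, 18, 21]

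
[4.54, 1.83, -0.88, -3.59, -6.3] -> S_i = 4.54 + -2.71*i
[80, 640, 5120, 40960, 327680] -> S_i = 80*8^i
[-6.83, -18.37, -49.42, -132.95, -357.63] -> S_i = -6.83*2.69^i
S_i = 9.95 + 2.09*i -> [9.95, 12.04, 14.13, 16.22, 18.31]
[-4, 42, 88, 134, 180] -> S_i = -4 + 46*i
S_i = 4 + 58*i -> [4, 62, 120, 178, 236]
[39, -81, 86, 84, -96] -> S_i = Random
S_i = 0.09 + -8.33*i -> [0.09, -8.24, -16.57, -24.9, -33.23]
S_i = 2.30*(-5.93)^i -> [2.3, -13.64, 80.88, -479.61, 2844.11]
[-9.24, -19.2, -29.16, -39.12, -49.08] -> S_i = -9.24 + -9.96*i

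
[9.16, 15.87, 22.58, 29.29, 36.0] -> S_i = 9.16 + 6.71*i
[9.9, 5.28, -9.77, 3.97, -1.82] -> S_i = Random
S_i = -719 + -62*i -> [-719, -781, -843, -905, -967]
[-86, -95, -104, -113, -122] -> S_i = -86 + -9*i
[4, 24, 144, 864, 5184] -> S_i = 4*6^i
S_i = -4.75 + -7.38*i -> [-4.75, -12.13, -19.51, -26.89, -34.27]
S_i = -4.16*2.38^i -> [-4.16, -9.9, -23.56, -56.08, -133.48]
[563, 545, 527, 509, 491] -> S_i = 563 + -18*i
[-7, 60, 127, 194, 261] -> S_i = -7 + 67*i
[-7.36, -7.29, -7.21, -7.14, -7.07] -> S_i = -7.36*0.99^i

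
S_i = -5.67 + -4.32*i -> [-5.67, -9.99, -14.31, -18.63, -22.95]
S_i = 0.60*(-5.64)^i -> [0.6, -3.38, 19.09, -107.64, 607.11]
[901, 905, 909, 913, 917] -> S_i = 901 + 4*i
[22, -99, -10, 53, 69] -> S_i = Random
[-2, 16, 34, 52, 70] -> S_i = -2 + 18*i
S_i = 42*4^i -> [42, 168, 672, 2688, 10752]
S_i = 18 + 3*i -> [18, 21, 24, 27, 30]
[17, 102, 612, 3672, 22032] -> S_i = 17*6^i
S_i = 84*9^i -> [84, 756, 6804, 61236, 551124]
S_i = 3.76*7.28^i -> [3.76, 27.37, 199.27, 1450.71, 10561.2]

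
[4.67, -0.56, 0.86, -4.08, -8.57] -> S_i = Random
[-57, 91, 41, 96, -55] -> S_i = Random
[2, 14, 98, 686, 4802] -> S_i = 2*7^i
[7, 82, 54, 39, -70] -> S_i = Random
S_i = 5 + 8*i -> [5, 13, 21, 29, 37]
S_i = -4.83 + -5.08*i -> [-4.83, -9.91, -14.99, -20.07, -25.15]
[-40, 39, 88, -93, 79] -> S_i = Random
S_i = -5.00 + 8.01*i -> [-5.0, 3.01, 11.02, 19.03, 27.04]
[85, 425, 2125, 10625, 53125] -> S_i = 85*5^i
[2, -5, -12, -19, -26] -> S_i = 2 + -7*i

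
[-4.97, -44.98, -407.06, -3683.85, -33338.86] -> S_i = -4.97*9.05^i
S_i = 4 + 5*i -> [4, 9, 14, 19, 24]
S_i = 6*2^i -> [6, 12, 24, 48, 96]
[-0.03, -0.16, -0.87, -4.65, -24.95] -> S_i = -0.03*5.37^i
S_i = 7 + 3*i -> [7, 10, 13, 16, 19]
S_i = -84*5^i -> [-84, -420, -2100, -10500, -52500]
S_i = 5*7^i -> [5, 35, 245, 1715, 12005]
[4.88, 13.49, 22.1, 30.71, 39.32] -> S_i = 4.88 + 8.61*i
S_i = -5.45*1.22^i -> [-5.45, -6.65, -8.11, -9.9, -12.07]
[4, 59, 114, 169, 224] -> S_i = 4 + 55*i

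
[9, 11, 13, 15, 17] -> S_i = 9 + 2*i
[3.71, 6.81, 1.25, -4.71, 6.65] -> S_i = Random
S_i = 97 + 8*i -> [97, 105, 113, 121, 129]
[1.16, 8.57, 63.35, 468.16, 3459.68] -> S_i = 1.16*7.39^i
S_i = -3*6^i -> [-3, -18, -108, -648, -3888]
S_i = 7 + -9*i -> [7, -2, -11, -20, -29]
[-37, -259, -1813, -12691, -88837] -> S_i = -37*7^i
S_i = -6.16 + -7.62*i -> [-6.16, -13.78, -21.4, -29.02, -36.64]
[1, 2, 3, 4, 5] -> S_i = 1 + 1*i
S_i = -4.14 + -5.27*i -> [-4.14, -9.41, -14.68, -19.95, -25.22]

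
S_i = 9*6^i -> [9, 54, 324, 1944, 11664]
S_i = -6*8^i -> [-6, -48, -384, -3072, -24576]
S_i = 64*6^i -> [64, 384, 2304, 13824, 82944]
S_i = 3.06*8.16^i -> [3.06, 24.97, 203.75, 1662.62, 13566.94]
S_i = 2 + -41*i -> [2, -39, -80, -121, -162]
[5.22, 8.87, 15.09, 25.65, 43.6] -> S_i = 5.22*1.70^i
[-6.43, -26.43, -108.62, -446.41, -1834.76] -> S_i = -6.43*4.11^i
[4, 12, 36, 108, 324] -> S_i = 4*3^i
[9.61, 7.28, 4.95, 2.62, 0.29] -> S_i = 9.61 + -2.33*i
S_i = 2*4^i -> [2, 8, 32, 128, 512]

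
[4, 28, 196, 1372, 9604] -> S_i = 4*7^i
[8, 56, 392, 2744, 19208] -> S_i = 8*7^i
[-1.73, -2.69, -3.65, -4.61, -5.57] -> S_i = -1.73 + -0.96*i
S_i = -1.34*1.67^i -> [-1.34, -2.24, -3.74, -6.24, -10.42]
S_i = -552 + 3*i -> [-552, -549, -546, -543, -540]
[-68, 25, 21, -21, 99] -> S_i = Random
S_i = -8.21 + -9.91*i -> [-8.21, -18.12, -28.03, -37.94, -47.85]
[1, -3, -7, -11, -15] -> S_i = 1 + -4*i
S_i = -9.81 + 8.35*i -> [-9.81, -1.46, 6.89, 15.24, 23.59]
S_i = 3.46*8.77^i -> [3.46, 30.34, 266.12, 2333.86, 20467.96]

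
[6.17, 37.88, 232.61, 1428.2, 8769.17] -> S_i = 6.17*6.14^i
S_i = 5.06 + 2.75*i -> [5.06, 7.81, 10.56, 13.31, 16.06]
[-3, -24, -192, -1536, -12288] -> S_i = -3*8^i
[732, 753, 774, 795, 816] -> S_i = 732 + 21*i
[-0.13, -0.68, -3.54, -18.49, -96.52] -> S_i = -0.13*5.22^i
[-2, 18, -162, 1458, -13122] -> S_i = -2*-9^i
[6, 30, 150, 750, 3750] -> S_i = 6*5^i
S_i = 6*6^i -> [6, 36, 216, 1296, 7776]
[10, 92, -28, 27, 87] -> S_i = Random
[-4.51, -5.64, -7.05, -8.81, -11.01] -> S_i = -4.51*1.25^i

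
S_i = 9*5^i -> [9, 45, 225, 1125, 5625]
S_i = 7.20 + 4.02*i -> [7.2, 11.22, 15.24, 19.26, 23.28]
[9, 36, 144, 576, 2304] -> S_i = 9*4^i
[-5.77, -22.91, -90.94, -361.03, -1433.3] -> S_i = -5.77*3.97^i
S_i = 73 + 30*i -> [73, 103, 133, 163, 193]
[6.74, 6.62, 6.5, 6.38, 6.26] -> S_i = 6.74 + -0.12*i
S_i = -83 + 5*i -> [-83, -78, -73, -68, -63]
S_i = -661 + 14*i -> [-661, -647, -633, -619, -605]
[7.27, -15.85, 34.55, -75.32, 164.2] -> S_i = 7.27*(-2.18)^i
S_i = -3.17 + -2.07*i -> [-3.17, -5.24, -7.31, -9.38, -11.45]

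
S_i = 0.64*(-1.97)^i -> [0.64, -1.26, 2.48, -4.89, 9.64]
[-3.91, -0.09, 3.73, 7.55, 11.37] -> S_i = -3.91 + 3.82*i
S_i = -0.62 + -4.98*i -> [-0.62, -5.6, -10.58, -15.56, -20.54]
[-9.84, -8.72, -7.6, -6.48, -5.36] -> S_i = -9.84 + 1.12*i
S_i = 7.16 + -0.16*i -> [7.16, 7.0, 6.84, 6.68, 6.52]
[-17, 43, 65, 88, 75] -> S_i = Random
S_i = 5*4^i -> [5, 20, 80, 320, 1280]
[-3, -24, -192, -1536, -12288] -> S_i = -3*8^i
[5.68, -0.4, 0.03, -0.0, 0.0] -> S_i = 5.68*(-0.07)^i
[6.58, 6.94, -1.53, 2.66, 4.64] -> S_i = Random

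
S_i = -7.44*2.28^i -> [-7.44, -16.96, -38.68, -88.18, -201.05]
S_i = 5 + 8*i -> [5, 13, 21, 29, 37]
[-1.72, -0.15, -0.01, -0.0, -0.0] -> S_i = -1.72*0.09^i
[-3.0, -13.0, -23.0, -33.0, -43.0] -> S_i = -3.00 + -10.00*i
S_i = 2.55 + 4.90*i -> [2.55, 7.45, 12.35, 17.25, 22.15]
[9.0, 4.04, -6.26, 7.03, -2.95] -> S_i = Random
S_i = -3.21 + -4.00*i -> [-3.21, -7.21, -11.21, -15.21, -19.21]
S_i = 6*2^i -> [6, 12, 24, 48, 96]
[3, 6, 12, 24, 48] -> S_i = 3*2^i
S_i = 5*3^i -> [5, 15, 45, 135, 405]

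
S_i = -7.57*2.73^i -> [-7.57, -20.67, -56.42, -154.02, -420.48]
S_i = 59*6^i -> [59, 354, 2124, 12744, 76464]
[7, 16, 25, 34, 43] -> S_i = 7 + 9*i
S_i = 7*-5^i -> [7, -35, 175, -875, 4375]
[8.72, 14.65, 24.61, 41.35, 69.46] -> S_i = 8.72*1.68^i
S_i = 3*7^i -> [3, 21, 147, 1029, 7203]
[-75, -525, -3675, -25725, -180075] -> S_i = -75*7^i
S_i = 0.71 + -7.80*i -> [0.71, -7.09, -14.89, -22.69, -30.49]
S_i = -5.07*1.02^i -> [-5.07, -5.17, -5.27, -5.38, -5.49]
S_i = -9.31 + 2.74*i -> [-9.31, -6.57, -3.83, -1.09, 1.65]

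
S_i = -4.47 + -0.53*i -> [-4.47, -5.0, -5.53, -6.06, -6.59]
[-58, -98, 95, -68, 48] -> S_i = Random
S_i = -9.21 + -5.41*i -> [-9.21, -14.62, -20.03, -25.44, -30.85]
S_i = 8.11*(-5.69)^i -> [8.11, -46.15, 262.57, -1494.02, 8501.0]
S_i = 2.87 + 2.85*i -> [2.87, 5.72, 8.57, 11.42, 14.27]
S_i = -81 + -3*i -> [-81, -84, -87, -90, -93]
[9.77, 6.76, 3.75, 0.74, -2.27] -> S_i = 9.77 + -3.01*i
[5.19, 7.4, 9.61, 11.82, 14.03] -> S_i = 5.19 + 2.21*i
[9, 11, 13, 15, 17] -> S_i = 9 + 2*i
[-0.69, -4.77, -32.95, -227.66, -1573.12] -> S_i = -0.69*6.91^i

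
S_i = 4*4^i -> [4, 16, 64, 256, 1024]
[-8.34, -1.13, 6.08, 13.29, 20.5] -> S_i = -8.34 + 7.21*i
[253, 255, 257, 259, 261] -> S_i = 253 + 2*i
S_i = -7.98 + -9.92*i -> [-7.98, -17.9, -27.82, -37.74, -47.66]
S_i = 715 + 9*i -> [715, 724, 733, 742, 751]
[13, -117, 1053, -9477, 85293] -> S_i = 13*-9^i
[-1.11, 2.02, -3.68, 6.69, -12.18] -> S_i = -1.11*(-1.82)^i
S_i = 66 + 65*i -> [66, 131, 196, 261, 326]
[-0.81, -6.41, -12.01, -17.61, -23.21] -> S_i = -0.81 + -5.60*i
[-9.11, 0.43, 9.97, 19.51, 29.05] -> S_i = -9.11 + 9.54*i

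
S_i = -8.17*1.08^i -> [-8.17, -8.82, -9.53, -10.29, -11.12]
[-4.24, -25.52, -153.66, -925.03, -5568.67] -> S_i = -4.24*6.02^i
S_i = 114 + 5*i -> [114, 119, 124, 129, 134]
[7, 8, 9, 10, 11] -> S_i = 7 + 1*i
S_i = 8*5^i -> [8, 40, 200, 1000, 5000]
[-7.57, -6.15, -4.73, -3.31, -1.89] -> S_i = -7.57 + 1.42*i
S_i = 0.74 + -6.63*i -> [0.74, -5.89, -12.52, -19.15, -25.78]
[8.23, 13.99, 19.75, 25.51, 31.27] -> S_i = 8.23 + 5.76*i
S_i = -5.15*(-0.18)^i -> [-5.15, 0.93, -0.17, 0.03, -0.01]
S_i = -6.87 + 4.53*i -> [-6.87, -2.34, 2.19, 6.72, 11.25]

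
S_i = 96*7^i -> [96, 672, 4704, 32928, 230496]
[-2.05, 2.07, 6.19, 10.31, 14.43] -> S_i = -2.05 + 4.12*i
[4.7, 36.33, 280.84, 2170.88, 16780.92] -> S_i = 4.70*7.73^i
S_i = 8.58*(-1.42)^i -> [8.58, -12.18, 17.3, -24.57, 34.89]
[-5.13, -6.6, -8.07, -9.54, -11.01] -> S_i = -5.13 + -1.47*i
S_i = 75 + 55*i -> [75, 130, 185, 240, 295]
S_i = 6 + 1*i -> [6, 7, 8, 9, 10]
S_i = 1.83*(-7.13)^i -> [1.83, -13.05, 93.03, -663.31, 4729.43]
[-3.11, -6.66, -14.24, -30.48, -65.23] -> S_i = -3.11*2.14^i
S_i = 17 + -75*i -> [17, -58, -133, -208, -283]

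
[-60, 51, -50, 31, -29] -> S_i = Random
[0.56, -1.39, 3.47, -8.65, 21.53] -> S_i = 0.56*(-2.49)^i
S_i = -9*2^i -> [-9, -18, -36, -72, -144]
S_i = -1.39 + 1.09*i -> [-1.39, -0.3, 0.79, 1.88, 2.97]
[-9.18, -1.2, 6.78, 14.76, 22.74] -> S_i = -9.18 + 7.98*i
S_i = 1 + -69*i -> [1, -68, -137, -206, -275]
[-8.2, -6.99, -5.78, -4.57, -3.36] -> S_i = -8.20 + 1.21*i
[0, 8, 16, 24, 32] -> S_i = 0 + 8*i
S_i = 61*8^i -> [61, 488, 3904, 31232, 249856]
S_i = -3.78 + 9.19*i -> [-3.78, 5.41, 14.6, 23.79, 32.98]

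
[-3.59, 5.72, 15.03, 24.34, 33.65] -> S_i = -3.59 + 9.31*i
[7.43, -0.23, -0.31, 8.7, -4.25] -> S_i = Random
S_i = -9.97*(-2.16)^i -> [-9.97, 21.54, -46.52, 100.47, -217.03]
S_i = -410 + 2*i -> [-410, -408, -406, -404, -402]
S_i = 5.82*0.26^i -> [5.82, 1.51, 0.39, 0.1, 0.03]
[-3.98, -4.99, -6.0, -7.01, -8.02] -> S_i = -3.98 + -1.01*i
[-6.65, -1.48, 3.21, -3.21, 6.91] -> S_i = Random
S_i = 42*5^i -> [42, 210, 1050, 5250, 26250]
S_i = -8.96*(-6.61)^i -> [-8.96, 59.23, -391.48, 2587.69, -17104.64]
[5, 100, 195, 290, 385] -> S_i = 5 + 95*i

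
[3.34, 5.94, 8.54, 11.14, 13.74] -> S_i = 3.34 + 2.60*i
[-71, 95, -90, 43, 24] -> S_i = Random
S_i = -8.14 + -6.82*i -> [-8.14, -14.96, -21.78, -28.6, -35.42]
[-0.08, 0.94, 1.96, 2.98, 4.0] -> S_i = -0.08 + 1.02*i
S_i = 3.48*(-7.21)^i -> [3.48, -25.09, 180.9, -1304.32, 9404.17]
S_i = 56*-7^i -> [56, -392, 2744, -19208, 134456]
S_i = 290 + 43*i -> [290, 333, 376, 419, 462]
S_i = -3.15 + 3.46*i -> [-3.15, 0.31, 3.77, 7.23, 10.69]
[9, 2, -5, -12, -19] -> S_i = 9 + -7*i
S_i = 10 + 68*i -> [10, 78, 146, 214, 282]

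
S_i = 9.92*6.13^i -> [9.92, 60.81, 372.76, 2285.04, 14007.27]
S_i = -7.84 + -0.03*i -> [-7.84, -7.87, -7.9, -7.93, -7.96]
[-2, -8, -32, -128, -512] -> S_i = -2*4^i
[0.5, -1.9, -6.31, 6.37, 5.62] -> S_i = Random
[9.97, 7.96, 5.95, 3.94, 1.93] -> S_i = 9.97 + -2.01*i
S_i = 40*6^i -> [40, 240, 1440, 8640, 51840]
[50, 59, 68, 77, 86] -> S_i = 50 + 9*i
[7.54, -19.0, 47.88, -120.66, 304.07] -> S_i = 7.54*(-2.52)^i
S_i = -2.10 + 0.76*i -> [-2.1, -1.34, -0.58, 0.18, 0.94]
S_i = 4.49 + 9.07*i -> [4.49, 13.56, 22.63, 31.7, 40.77]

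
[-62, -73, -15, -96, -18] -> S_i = Random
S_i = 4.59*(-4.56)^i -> [4.59, -20.93, 95.44, -435.22, 1984.6]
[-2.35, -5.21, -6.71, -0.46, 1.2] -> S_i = Random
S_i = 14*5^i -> [14, 70, 350, 1750, 8750]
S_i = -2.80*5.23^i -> [-2.8, -14.64, -76.59, -400.56, -2094.91]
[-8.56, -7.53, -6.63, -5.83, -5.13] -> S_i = -8.56*0.88^i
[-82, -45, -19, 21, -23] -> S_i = Random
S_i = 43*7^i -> [43, 301, 2107, 14749, 103243]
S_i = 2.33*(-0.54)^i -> [2.33, -1.26, 0.68, -0.37, 0.2]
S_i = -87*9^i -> [-87, -783, -7047, -63423, -570807]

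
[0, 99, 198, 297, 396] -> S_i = 0 + 99*i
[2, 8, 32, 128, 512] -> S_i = 2*4^i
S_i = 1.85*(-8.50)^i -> [1.85, -15.73, 133.66, -1136.13, 9657.12]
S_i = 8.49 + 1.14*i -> [8.49, 9.63, 10.77, 11.91, 13.05]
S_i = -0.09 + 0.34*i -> [-0.09, 0.25, 0.59, 0.93, 1.27]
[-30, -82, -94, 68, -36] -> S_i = Random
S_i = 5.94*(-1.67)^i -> [5.94, -9.92, 16.57, -27.67, 46.2]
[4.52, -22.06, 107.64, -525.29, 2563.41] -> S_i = 4.52*(-4.88)^i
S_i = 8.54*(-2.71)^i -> [8.54, -23.14, 62.72, -169.97, 460.61]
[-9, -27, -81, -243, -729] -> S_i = -9*3^i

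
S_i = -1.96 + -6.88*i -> [-1.96, -8.84, -15.72, -22.6, -29.48]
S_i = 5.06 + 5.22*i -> [5.06, 10.28, 15.5, 20.72, 25.94]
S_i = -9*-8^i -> [-9, 72, -576, 4608, -36864]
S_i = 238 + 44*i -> [238, 282, 326, 370, 414]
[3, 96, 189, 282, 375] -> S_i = 3 + 93*i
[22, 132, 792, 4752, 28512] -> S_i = 22*6^i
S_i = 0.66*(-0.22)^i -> [0.66, -0.15, 0.03, -0.01, 0.0]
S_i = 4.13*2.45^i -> [4.13, 10.12, 24.79, 60.74, 148.8]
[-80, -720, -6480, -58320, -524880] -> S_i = -80*9^i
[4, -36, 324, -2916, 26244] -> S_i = 4*-9^i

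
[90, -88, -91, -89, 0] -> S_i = Random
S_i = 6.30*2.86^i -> [6.3, 18.02, 51.53, 147.38, 421.51]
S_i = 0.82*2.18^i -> [0.82, 1.79, 3.9, 8.5, 18.52]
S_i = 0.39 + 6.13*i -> [0.39, 6.52, 12.65, 18.78, 24.91]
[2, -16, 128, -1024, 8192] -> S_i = 2*-8^i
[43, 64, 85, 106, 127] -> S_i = 43 + 21*i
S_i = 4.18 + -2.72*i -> [4.18, 1.46, -1.26, -3.98, -6.7]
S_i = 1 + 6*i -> [1, 7, 13, 19, 25]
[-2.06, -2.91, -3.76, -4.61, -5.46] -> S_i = -2.06 + -0.85*i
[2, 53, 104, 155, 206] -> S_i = 2 + 51*i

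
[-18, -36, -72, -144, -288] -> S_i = -18*2^i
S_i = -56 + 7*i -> [-56, -49, -42, -35, -28]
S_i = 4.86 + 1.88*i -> [4.86, 6.74, 8.62, 10.5, 12.38]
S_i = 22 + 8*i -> [22, 30, 38, 46, 54]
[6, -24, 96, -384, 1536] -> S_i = 6*-4^i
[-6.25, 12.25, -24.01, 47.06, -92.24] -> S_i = -6.25*(-1.96)^i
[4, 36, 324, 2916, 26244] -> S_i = 4*9^i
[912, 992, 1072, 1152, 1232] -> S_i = 912 + 80*i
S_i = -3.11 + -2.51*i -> [-3.11, -5.62, -8.13, -10.64, -13.15]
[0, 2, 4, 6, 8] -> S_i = 0 + 2*i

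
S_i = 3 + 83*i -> [3, 86, 169, 252, 335]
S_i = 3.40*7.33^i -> [3.4, 24.92, 182.68, 1339.03, 9815.1]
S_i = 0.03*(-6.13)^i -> [0.03, -0.18, 1.13, -6.91, 42.36]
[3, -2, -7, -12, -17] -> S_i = 3 + -5*i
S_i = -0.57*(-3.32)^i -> [-0.57, 1.89, -6.28, 20.86, -69.25]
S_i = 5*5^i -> [5, 25, 125, 625, 3125]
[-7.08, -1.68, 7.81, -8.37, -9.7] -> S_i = Random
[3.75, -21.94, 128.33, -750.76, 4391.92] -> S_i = 3.75*(-5.85)^i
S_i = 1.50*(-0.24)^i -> [1.5, -0.36, 0.09, -0.02, 0.0]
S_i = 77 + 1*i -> [77, 78, 79, 80, 81]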